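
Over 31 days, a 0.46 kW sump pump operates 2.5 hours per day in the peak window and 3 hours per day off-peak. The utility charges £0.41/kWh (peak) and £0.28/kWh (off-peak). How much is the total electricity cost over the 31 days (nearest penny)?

£26.59

Peak energy = 0.46 kW × 2.5 h × 31 = 35.65 kWh
Off-peak energy = 0.46 kW × 3 h × 31 = 42.78 kWh
Cost = 35.65 × £0.41 + 42.78 × £0.28 = £14.6165 + £11.9784 = £26.59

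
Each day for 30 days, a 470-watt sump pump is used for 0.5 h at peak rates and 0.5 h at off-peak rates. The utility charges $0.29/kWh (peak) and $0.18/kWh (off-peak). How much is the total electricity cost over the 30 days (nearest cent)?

$3.31

Peak energy = 0.47 kW × 0.5 h × 30 = 7.05 kWh
Off-peak energy = 0.47 kW × 0.5 h × 30 = 7.05 kWh
Cost = 7.05 × $0.29 + 7.05 × $0.18 = $2.0445 + $1.269 = $3.31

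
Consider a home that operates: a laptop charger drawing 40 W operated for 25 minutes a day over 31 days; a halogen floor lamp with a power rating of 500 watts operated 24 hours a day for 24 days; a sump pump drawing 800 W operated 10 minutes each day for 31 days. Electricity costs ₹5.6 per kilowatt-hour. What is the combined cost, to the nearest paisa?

₹1638.84

laptop charger: Runtime = 25 min × 31 = 775 min = 12.916666… h
laptop charger: 0.04 kW × 12.916666… h = 0.516666… kWh
halogen floor lamp: Runtime = 24 h × 24 = 576 h
halogen floor lamp: 0.5 kW × 576 h = 288 kWh
sump pump: Runtime = 10 min × 31 = 310 min = 5.166666… h
sump pump: 0.8 kW × 5.166666… h = 4.133333… kWh
Total energy = 292.65 kWh
Cost = 292.65 × ₹5.6 = ₹1638.84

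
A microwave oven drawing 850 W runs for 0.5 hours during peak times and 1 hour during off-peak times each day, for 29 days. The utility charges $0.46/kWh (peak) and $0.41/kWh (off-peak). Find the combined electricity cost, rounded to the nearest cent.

Peak energy = 0.85 kW × 0.5 h × 29 = 12.325 kWh
Off-peak energy = 0.85 kW × 1 h × 29 = 24.65 kWh
Cost = 12.325 × $0.46 + 24.65 × $0.41 = $5.6695 + $10.1065 = $15.78

$15.78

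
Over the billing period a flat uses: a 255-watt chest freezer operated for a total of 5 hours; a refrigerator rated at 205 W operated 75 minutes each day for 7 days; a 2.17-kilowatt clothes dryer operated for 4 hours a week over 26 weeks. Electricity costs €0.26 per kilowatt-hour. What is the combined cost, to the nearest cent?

€59.47

chest freezer: 0.255 kW × 5 h = 1.275 kWh
refrigerator: Runtime = 75 min × 7 = 525 min = 8.75 h
refrigerator: 0.205 kW × 8.75 h = 1.79375 kWh
clothes dryer: Runtime = 4 h/week × 26 weeks = 104 h
clothes dryer: 2.17 kW × 104 h = 225.68 kWh
Total energy = 228.74875 kWh
Cost = 228.74875 × €0.26 = €59.47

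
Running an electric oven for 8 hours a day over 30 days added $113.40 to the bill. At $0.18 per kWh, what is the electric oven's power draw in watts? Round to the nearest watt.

Energy = $113.40 ÷ $0.18/kWh = 630 kWh
Runtime = 8 h/day × 30 days = 240 h
Power = 630 kWh ÷ 240 h = 2.625 kW = 2625 W

2625 W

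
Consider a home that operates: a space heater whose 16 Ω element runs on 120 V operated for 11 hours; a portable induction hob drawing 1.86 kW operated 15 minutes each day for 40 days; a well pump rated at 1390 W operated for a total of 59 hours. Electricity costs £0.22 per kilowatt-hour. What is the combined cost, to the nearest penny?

space heater: Power = V²/R = 120²/16 = 900 W = 0.9 kW
space heater: 0.9 kW × 11 h = 9.9 kWh
portable induction hob: Runtime = 15 min × 40 = 600 min = 10 h
portable induction hob: 1.86 kW × 10 h = 18.6 kWh
well pump: 1.39 kW × 59 h = 82.01 kWh
Total energy = 110.51 kWh
Cost = 110.51 × £0.22 = £24.31

£24.31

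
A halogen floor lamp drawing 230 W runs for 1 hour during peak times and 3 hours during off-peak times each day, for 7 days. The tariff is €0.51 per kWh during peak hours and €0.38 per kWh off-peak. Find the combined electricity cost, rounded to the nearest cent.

€2.66

Peak energy = 0.23 kW × 1 h × 7 = 1.61 kWh
Off-peak energy = 0.23 kW × 3 h × 7 = 4.83 kWh
Cost = 1.61 × €0.51 + 4.83 × €0.38 = €0.8211 + €1.8354 = €2.66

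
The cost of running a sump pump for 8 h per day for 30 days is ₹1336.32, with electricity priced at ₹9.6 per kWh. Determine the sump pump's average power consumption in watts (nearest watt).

Energy = ₹1336.32 ÷ ₹9.6/kWh = 139.2 kWh
Runtime = 8 h/day × 30 days = 240 h
Power = 139.2 kWh ÷ 240 h = 0.58 kW = 580 W

580 W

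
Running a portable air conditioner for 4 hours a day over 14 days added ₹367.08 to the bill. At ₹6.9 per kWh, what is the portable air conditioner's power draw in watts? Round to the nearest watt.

Energy = ₹367.08 ÷ ₹6.9/kWh = 53.2 kWh
Runtime = 4 h/day × 14 days = 56 h
Power = 53.2 kWh ÷ 56 h = 0.95 kW = 950 W

950 W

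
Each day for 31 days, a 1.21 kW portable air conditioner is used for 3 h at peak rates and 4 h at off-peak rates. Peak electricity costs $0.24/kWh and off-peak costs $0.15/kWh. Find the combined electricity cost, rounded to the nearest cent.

$49.51

Peak energy = 1.21 kW × 3 h × 31 = 112.53 kWh
Off-peak energy = 1.21 kW × 4 h × 31 = 150.04 kWh
Cost = 112.53 × $0.24 + 150.04 × $0.15 = $27.0072 + $22.506 = $49.51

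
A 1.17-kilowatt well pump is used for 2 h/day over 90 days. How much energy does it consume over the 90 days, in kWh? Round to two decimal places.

210.60 kWh

Runtime = 2 h/day × 90 days = 180 h
Energy = 1.17 kW × 180 h = 210.6 kWh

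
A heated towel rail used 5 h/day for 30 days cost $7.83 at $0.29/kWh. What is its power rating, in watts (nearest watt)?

Energy = $7.83 ÷ $0.29/kWh = 27 kWh
Runtime = 5 h/day × 30 days = 150 h
Power = 27 kWh ÷ 150 h = 0.18 kW = 180 W

180 W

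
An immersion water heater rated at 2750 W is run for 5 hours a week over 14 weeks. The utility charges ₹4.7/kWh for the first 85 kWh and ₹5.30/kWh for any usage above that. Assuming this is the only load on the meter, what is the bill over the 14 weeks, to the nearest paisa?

Runtime = 5 h/week × 14 weeks = 70 h
Energy = 2.75 kW × 70 h = 192.5 kWh
Tier 1 (0–85 kWh): 85 × ₹4.7 = ₹399.5
Above 85 kWh: 107.5 × ₹5.30 = ₹569.75
Bill = ₹969.25

₹969.25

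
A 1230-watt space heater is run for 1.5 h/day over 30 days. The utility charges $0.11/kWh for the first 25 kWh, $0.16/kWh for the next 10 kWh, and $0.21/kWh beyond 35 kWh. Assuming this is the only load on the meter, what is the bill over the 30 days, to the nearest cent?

Runtime = 1.5 h/day × 30 days = 45 h
Energy = 1.23 kW × 45 h = 55.35 kWh
Tier 1 (0–25 kWh): 25 × $0.11 = $2.75
Tier 2 (25–35 kWh): 10 × $0.16 = $1.6
Above 35 kWh: 20.35 × $0.21 = $4.2735
Bill = $8.62

$8.62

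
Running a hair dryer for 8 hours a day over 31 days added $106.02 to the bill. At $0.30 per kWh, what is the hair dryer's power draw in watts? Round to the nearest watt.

1425 W

Energy = $106.02 ÷ $0.30/kWh = 353.4 kWh
Runtime = 8 h/day × 31 days = 248 h
Power = 353.4 kWh ÷ 248 h = 1.425 kW = 1425 W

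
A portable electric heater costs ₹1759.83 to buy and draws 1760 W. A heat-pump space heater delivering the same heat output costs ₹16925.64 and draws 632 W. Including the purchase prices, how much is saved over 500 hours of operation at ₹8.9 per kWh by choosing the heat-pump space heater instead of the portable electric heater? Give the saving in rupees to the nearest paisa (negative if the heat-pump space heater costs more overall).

portable electric heater: ₹1759.83 + (1760/1000) kW × 500 h × ₹8.9 = ₹1759.83 + ₹7832 = ₹9591.83
heat-pump space heater: ₹16925.64 + (632/1000) kW × 500 h × ₹8.9 = ₹16925.64 + ₹2812.4 = ₹19738.04
Saving = ₹9591.83 − ₹19738.04 = −₹10146.21

-₹10146.21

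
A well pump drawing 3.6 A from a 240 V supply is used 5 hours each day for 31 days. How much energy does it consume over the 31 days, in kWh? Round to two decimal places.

133.92 kWh

Power = 3.6 A × 240 V = 864 W = 0.864 kW
Runtime = 5 h/day × 31 days = 155 h
Energy = 0.864 kW × 155 h = 133.92 kWh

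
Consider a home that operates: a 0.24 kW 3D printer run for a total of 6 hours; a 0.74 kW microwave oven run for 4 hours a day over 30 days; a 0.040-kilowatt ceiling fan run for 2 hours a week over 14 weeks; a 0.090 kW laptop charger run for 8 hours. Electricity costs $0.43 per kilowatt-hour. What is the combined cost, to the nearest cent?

$39.59

3D printer: 0.24 kW × 6 h = 1.44 kWh
microwave oven: Runtime = 4 h/day × 30 days = 120 h
microwave oven: 0.74 kW × 120 h = 88.8 kWh
ceiling fan: Runtime = 2 h/week × 14 weeks = 28 h
ceiling fan: 0.04 kW × 28 h = 1.12 kWh
laptop charger: 0.09 kW × 8 h = 0.72 kWh
Total energy = 92.08 kWh
Cost = 92.08 × $0.43 = $39.59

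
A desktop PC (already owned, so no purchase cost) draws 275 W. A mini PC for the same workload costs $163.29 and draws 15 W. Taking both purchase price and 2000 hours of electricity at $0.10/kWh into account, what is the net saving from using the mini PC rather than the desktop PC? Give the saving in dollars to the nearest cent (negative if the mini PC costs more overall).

-$111.29

desktop PC: $0.00 + (275/1000) kW × 2000 h × $0.10 = $0.00 + $55 = $55
mini PC: $163.29 + (15/1000) kW × 2000 h × $0.10 = $163.29 + $3 = $166.29
Saving = $55 − $166.29 = −$111.29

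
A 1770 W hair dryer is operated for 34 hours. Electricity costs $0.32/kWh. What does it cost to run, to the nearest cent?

$19.26

Energy = 1.77 kW × 34 h = 60.18 kWh
Cost = 60.18 kWh × $0.32/kWh = $19.26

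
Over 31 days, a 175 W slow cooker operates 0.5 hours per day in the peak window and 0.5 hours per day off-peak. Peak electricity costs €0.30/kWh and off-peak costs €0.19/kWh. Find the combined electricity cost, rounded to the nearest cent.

€1.33

Peak energy = 0.175 kW × 0.5 h × 31 = 2.7125 kWh
Off-peak energy = 0.175 kW × 0.5 h × 31 = 2.7125 kWh
Cost = 2.7125 × €0.30 + 2.7125 × €0.19 = €0.81375 + €0.515375 = €1.33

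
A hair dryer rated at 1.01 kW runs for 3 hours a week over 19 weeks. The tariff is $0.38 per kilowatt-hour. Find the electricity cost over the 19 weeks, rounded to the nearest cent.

Runtime = 3 h/week × 19 weeks = 57 h
Energy = 1.01 kW × 57 h = 57.57 kWh
Cost = 57.57 kWh × $0.38/kWh = $21.88

$21.88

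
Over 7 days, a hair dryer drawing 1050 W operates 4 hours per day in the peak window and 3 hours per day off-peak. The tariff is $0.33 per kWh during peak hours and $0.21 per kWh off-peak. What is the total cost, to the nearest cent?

$14.33

Peak energy = 1.05 kW × 4 h × 7 = 29.4 kWh
Off-peak energy = 1.05 kW × 3 h × 7 = 22.05 kWh
Cost = 29.4 × $0.33 + 22.05 × $0.21 = $9.702 + $4.6305 = $14.33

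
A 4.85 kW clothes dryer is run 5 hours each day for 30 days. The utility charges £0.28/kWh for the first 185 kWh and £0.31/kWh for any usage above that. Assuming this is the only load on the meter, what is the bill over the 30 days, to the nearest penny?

£219.98

Runtime = 5 h/day × 30 days = 150 h
Energy = 4.85 kW × 150 h = 727.5 kWh
Tier 1 (0–185 kWh): 185 × £0.28 = £51.8
Above 185 kWh: 542.5 × £0.31 = £168.175
Bill = £219.98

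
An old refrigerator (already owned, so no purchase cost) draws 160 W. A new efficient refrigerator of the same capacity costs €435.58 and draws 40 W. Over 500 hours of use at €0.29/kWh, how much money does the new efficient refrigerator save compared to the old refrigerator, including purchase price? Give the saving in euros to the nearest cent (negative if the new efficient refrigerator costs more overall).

old refrigerator: €0.00 + (160/1000) kW × 500 h × €0.29 = €0.00 + €23.2 = €23.2
new efficient refrigerator: €435.58 + (40/1000) kW × 500 h × €0.29 = €435.58 + €5.8 = €441.38
Saving = €23.2 − €441.38 = −€418.18

-€418.18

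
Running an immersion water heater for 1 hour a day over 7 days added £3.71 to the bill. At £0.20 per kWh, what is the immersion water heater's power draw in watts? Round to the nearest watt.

Energy = £3.71 ÷ £0.20/kWh = 18.55 kWh
Runtime = 1 h/day × 7 days = 7 h
Power = 18.55 kWh ÷ 7 h = 2.65 kW = 2650 W

2650 W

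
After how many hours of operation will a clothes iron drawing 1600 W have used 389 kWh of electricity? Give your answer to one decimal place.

Hours = 389 kWh ÷ 1.6 kW = 243.1 h

243.1 h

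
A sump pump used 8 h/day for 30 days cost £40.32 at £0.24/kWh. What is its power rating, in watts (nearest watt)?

Energy = £40.32 ÷ £0.24/kWh = 168 kWh
Runtime = 8 h/day × 30 days = 240 h
Power = 168 kWh ÷ 240 h = 0.7 kW = 700 W

700 W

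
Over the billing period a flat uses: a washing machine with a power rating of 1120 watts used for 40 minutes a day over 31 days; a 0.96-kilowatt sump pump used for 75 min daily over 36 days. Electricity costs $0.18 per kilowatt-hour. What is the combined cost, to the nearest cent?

washing machine: Runtime = 40 min × 31 = 1240 min = 20.666666… h
washing machine: 1.12 kW × 20.666666… h = 23.146666… kWh
sump pump: Runtime = 75 min × 36 = 2700 min = 45 h
sump pump: 0.96 kW × 45 h = 43.2 kWh
Total energy = 66.346666… kWh
Cost = 66.346666… × $0.18 = $11.94

$11.94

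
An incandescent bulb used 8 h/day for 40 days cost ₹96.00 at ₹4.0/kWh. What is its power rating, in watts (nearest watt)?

75 W

Energy = ₹96.00 ÷ ₹4.0/kWh = 24 kWh
Runtime = 8 h/day × 40 days = 320 h
Power = 24 kWh ÷ 320 h = 0.075 kW = 75 W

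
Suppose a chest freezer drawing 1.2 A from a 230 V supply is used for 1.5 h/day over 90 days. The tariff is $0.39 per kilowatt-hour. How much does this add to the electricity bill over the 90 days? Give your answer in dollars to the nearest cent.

Power = 1.2 A × 230 V = 276 W = 0.276 kW
Runtime = 1.5 h/day × 90 days = 135 h
Energy = 0.276 kW × 135 h = 37.26 kWh
Cost = 37.26 kWh × $0.39/kWh = $14.53

$14.53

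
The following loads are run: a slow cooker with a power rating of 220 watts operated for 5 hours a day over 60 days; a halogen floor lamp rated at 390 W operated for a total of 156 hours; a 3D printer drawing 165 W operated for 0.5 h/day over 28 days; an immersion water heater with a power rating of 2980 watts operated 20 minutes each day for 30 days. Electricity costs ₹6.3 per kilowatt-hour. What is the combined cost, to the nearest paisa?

slow cooker: Runtime = 5 h/day × 60 days = 300 h
slow cooker: 0.22 kW × 300 h = 66 kWh
halogen floor lamp: 0.39 kW × 156 h = 60.84 kWh
3D printer: Runtime = 0.5 h/day × 28 days = 14 h
3D printer: 0.165 kW × 14 h = 2.31 kWh
immersion water heater: Runtime = 20 min × 30 = 600 min = 10 h
immersion water heater: 2.98 kW × 10 h = 29.8 kWh
Total energy = 158.95 kWh
Cost = 158.95 × ₹6.3 = ₹1001.39

₹1001.39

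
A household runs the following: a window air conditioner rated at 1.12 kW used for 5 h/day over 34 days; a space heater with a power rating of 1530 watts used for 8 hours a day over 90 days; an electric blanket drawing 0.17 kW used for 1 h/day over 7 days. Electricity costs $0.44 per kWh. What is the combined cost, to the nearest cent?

window air conditioner: Runtime = 5 h/day × 34 days = 170 h
window air conditioner: 1.12 kW × 170 h = 190.4 kWh
space heater: Runtime = 8 h/day × 90 days = 720 h
space heater: 1.53 kW × 720 h = 1101.6 kWh
electric blanket: Runtime = 1 h/day × 7 days = 7 h
electric blanket: 0.17 kW × 7 h = 1.19 kWh
Total energy = 1293.19 kWh
Cost = 1293.19 × $0.44 = $569.00

$569.00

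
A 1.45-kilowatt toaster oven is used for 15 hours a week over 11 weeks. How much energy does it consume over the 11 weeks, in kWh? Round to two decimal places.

239.25 kWh

Runtime = 15 h/week × 11 weeks = 165 h
Energy = 1.45 kW × 165 h = 239.25 kWh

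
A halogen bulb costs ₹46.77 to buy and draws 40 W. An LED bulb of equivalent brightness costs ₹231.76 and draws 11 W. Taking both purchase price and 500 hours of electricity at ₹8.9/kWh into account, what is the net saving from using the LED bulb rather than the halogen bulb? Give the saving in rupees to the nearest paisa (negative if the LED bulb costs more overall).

-₹55.94

halogen bulb: ₹46.77 + (40/1000) kW × 500 h × ₹8.9 = ₹46.77 + ₹178 = ₹224.77
LED bulb: ₹231.76 + (11/1000) kW × 500 h × ₹8.9 = ₹231.76 + ₹48.95 = ₹280.71
Saving = ₹224.77 − ₹280.71 = −₹55.94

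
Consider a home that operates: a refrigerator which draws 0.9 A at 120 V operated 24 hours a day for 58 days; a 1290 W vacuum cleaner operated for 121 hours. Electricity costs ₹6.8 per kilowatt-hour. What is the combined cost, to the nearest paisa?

₹2083.70

refrigerator: Power = 0.9 A × 120 V = 108 W = 0.108 kW
refrigerator: Runtime = 24 h × 58 = 1392 h
refrigerator: 0.108 kW × 1392 h = 150.336 kWh
vacuum cleaner: 1.29 kW × 121 h = 156.09 kWh
Total energy = 306.426 kWh
Cost = 306.426 × ₹6.8 = ₹2083.70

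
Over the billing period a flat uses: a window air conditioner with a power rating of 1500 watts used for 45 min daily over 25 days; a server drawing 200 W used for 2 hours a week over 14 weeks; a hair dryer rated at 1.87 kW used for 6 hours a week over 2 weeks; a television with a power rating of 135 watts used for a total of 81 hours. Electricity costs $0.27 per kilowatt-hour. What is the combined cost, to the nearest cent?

$18.12

window air conditioner: Runtime = 45 min × 25 = 1125 min = 18.75 h
window air conditioner: 1.5 kW × 18.75 h = 28.125 kWh
server: Runtime = 2 h/week × 14 weeks = 28 h
server: 0.2 kW × 28 h = 5.6 kWh
hair dryer: Runtime = 6 h/week × 2 weeks = 12 h
hair dryer: 1.87 kW × 12 h = 22.44 kWh
television: 0.135 kW × 81 h = 10.935 kWh
Total energy = 67.1 kWh
Cost = 67.1 × $0.27 = $18.12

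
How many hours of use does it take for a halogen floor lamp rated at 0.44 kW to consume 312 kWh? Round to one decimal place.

Hours = 312 kWh ÷ 0.44 kW = 709.1 h

709.1 h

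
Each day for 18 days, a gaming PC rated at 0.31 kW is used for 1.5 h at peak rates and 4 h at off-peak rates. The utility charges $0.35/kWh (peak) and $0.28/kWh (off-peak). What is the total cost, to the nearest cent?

Peak energy = 0.31 kW × 1.5 h × 18 = 8.37 kWh
Off-peak energy = 0.31 kW × 4 h × 18 = 22.32 kWh
Cost = 8.37 × $0.35 + 22.32 × $0.28 = $2.9295 + $6.2496 = $9.18

$9.18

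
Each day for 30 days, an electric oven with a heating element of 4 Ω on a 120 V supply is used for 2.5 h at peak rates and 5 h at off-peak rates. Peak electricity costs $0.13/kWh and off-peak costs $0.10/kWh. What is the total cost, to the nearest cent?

$89.10

Power = V²/R = 120²/4 = 3600 W = 3.6 kW
Peak energy = 3.6 kW × 2.5 h × 30 = 270 kWh
Off-peak energy = 3.6 kW × 5 h × 30 = 540 kWh
Cost = 270 × $0.13 + 540 × $0.10 = $35.1 + $54 = $89.10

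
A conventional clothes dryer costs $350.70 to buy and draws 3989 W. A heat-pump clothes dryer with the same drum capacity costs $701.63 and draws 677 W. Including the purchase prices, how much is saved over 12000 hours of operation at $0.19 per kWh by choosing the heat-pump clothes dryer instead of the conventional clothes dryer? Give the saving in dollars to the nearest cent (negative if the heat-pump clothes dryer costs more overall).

conventional clothes dryer: $350.70 + (3989/1000) kW × 12000 h × $0.19 = $350.70 + $9094.92 = $9445.62
heat-pump clothes dryer: $701.63 + (677/1000) kW × 12000 h × $0.19 = $701.63 + $1543.56 = $2245.19
Saving = $9445.62 − $2245.19 = $7200.43

$7200.43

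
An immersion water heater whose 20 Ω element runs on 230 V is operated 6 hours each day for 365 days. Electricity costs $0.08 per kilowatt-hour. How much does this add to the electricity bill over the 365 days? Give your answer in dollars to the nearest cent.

Power = V²/R = 230²/20 = 2645 W = 2.645 kW
Runtime = 6 h/day × 365 days = 2190 h
Energy = 2.645 kW × 2190 h = 5792.55 kWh
Cost = 5792.55 kWh × $0.08/kWh = $463.40

$463.40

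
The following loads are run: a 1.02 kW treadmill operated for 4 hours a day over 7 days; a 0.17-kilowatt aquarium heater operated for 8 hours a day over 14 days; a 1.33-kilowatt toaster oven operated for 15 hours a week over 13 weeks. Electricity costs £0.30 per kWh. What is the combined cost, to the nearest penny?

treadmill: Runtime = 4 h/day × 7 days = 28 h
treadmill: 1.02 kW × 28 h = 28.56 kWh
aquarium heater: Runtime = 8 h/day × 14 days = 112 h
aquarium heater: 0.17 kW × 112 h = 19.04 kWh
toaster oven: Runtime = 15 h/week × 13 weeks = 195 h
toaster oven: 1.33 kW × 195 h = 259.35 kWh
Total energy = 306.95 kWh
Cost = 306.95 × £0.30 = £92.09

£92.09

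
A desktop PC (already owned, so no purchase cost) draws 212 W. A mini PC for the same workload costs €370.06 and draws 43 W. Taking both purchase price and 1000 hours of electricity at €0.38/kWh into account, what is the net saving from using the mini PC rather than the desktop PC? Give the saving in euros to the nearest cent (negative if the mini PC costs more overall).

-€305.84

desktop PC: €0.00 + (212/1000) kW × 1000 h × €0.38 = €0.00 + €80.56 = €80.56
mini PC: €370.06 + (43/1000) kW × 1000 h × €0.38 = €370.06 + €16.34 = €386.4
Saving = €80.56 − €386.4 = −€305.84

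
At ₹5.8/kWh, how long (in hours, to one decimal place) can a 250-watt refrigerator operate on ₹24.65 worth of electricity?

Energy available = ₹24.65 ÷ ₹5.8/kWh = 4.25 kWh
Hours = 4.25 kWh ÷ 0.25 kW = 17.0 h

17.0 h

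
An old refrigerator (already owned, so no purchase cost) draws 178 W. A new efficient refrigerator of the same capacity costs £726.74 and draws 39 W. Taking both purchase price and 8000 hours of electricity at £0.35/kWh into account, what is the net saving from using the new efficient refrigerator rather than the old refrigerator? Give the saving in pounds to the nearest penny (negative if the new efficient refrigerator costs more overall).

old refrigerator: £0.00 + (178/1000) kW × 8000 h × £0.35 = £0.00 + £498.4 = £498.4
new efficient refrigerator: £726.74 + (39/1000) kW × 8000 h × £0.35 = £726.74 + £109.2 = £835.94
Saving = £498.4 − £835.94 = −£337.54

-£337.54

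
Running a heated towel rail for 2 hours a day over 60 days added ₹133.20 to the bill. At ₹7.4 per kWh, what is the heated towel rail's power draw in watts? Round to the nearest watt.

150 W

Energy = ₹133.20 ÷ ₹7.4/kWh = 18 kWh
Runtime = 2 h/day × 60 days = 120 h
Power = 18 kWh ÷ 120 h = 0.15 kW = 150 W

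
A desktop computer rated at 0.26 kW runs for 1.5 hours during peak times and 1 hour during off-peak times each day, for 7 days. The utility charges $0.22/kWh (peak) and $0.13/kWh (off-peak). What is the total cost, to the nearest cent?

$0.84

Peak energy = 0.26 kW × 1.5 h × 7 = 2.73 kWh
Off-peak energy = 0.26 kW × 1 h × 7 = 1.82 kWh
Cost = 2.73 × $0.22 + 1.82 × $0.13 = $0.6006 + $0.2366 = $0.84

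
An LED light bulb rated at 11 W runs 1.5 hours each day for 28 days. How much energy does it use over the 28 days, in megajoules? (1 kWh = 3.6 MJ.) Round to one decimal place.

1.7 MJ

Runtime = 1.5 h/day × 28 days = 42 h
Energy = 0.011 kW × 42 h = 0.462 kWh
= 0.462 × 3.6 MJ = 1.7 MJ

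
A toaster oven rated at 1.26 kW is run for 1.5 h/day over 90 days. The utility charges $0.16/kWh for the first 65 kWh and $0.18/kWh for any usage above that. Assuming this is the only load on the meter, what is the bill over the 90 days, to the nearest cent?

$29.32

Runtime = 1.5 h/day × 90 days = 135 h
Energy = 1.26 kW × 135 h = 170.1 kWh
Tier 1 (0–65 kWh): 65 × $0.16 = $10.4
Above 65 kWh: 105.1 × $0.18 = $18.918
Bill = $29.32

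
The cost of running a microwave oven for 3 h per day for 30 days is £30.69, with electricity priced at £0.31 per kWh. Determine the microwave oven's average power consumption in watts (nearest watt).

1100 W

Energy = £30.69 ÷ £0.31/kWh = 99 kWh
Runtime = 3 h/day × 30 days = 90 h
Power = 99 kWh ÷ 90 h = 1.1 kW = 1100 W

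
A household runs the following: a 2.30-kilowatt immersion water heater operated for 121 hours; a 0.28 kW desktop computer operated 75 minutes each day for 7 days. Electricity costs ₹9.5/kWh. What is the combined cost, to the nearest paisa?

₹2667.13

immersion water heater: 2.3 kW × 121 h = 278.3 kWh
desktop computer: Runtime = 75 min × 7 = 525 min = 8.75 h
desktop computer: 0.28 kW × 8.75 h = 2.45 kWh
Total energy = 280.75 kWh
Cost = 280.75 × ₹9.5 = ₹2667.13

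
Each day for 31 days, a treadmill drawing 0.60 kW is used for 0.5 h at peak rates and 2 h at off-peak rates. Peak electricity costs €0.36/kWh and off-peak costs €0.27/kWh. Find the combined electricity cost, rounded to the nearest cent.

€13.39

Peak energy = 0.6 kW × 0.5 h × 31 = 9.3 kWh
Off-peak energy = 0.6 kW × 2 h × 31 = 37.2 kWh
Cost = 9.3 × €0.36 + 37.2 × €0.27 = €3.348 + €10.044 = €13.39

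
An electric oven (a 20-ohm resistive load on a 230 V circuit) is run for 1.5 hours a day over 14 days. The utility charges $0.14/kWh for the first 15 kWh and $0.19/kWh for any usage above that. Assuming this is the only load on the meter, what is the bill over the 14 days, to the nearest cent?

Power = V²/R = 230²/20 = 2645 W = 2.645 kW
Runtime = 1.5 h/day × 14 days = 21 h
Energy = 2.645 kW × 21 h = 55.545 kWh
Tier 1 (0–15 kWh): 15 × $0.14 = $2.1
Above 15 kWh: 40.545 × $0.19 = $7.70355
Bill = $9.80

$9.80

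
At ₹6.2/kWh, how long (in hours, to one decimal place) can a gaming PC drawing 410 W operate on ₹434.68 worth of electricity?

171.0 h

Energy available = ₹434.68 ÷ ₹6.2/kWh = 70.1097 kWh
Hours = 70.1097 kWh ÷ 0.41 kW = 171.0 h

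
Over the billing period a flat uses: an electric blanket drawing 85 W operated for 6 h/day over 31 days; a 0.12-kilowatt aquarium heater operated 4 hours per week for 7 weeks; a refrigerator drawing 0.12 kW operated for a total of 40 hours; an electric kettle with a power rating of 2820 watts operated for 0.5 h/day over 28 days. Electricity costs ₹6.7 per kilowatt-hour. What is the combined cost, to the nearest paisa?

electric blanket: Runtime = 6 h/day × 31 days = 186 h
electric blanket: 0.085 kW × 186 h = 15.81 kWh
aquarium heater: Runtime = 4 h/week × 7 weeks = 28 h
aquarium heater: 0.12 kW × 28 h = 3.36 kWh
refrigerator: 0.12 kW × 40 h = 4.8 kWh
electric kettle: Runtime = 0.5 h/day × 28 days = 14 h
electric kettle: 2.82 kW × 14 h = 39.48 kWh
Total energy = 63.45 kWh
Cost = 63.45 × ₹6.7 = ₹425.12

₹425.12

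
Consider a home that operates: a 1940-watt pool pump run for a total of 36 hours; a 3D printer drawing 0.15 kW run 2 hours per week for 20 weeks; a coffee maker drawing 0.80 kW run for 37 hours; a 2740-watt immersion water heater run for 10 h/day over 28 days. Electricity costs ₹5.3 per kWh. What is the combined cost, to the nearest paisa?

pool pump: 1.94 kW × 36 h = 69.84 kWh
3D printer: Runtime = 2 h/week × 20 weeks = 40 h
3D printer: 0.15 kW × 40 h = 6 kWh
coffee maker: 0.8 kW × 37 h = 29.6 kWh
immersion water heater: Runtime = 10 h/day × 28 days = 280 h
immersion water heater: 2.74 kW × 280 h = 767.2 kWh
Total energy = 872.64 kWh
Cost = 872.64 × ₹5.3 = ₹4624.99

₹4624.99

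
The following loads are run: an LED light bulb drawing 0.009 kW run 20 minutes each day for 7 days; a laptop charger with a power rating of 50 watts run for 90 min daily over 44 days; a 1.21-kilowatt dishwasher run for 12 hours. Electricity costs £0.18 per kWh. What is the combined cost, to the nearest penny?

£3.21

LED light bulb: Runtime = 20 min × 7 = 140 min = 2.333333… h
LED light bulb: 0.009 kW × 2.333333… h = 0.021 kWh
laptop charger: Runtime = 90 min × 44 = 3960 min = 66 h
laptop charger: 0.05 kW × 66 h = 3.3 kWh
dishwasher: 1.21 kW × 12 h = 14.52 kWh
Total energy = 17.841 kWh
Cost = 17.841 × £0.18 = £3.21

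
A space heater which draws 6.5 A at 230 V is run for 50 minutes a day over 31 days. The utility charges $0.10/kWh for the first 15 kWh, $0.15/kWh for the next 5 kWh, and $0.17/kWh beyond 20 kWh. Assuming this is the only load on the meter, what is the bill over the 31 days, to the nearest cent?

Power = 6.5 A × 230 V = 1495 W = 1.495 kW
Runtime = 50 min × 31 = 1550 min = 25.833333… h
Energy = 1.495 kW × 25.833333… h = 38.620833… kWh
Tier 1 (0–15 kWh): 15 × $0.10 = $1.5
Tier 2 (15–20 kWh): 5 × $0.15 = $0.75
Above 20 kWh: 18.620833… × $0.17 = $3.165541…
Bill = $5.42

$5.42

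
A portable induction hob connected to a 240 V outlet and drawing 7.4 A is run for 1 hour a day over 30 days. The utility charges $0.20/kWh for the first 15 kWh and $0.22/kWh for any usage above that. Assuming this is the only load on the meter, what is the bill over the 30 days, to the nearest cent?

Power = 7.4 A × 240 V = 1776 W = 1.776 kW
Runtime = 1 h/day × 30 days = 30 h
Energy = 1.776 kW × 30 h = 53.28 kWh
Tier 1 (0–15 kWh): 15 × $0.20 = $3
Above 15 kWh: 38.28 × $0.22 = $8.4216
Bill = $11.42

$11.42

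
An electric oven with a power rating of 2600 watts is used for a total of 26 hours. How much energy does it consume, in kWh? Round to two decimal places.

Energy = 2.6 kW × 26 h = 67.6 kWh

67.60 kWh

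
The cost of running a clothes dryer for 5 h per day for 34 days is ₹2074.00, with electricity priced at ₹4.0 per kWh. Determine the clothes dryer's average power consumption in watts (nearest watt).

3050 W

Energy = ₹2074.00 ÷ ₹4.0/kWh = 518.5 kWh
Runtime = 5 h/day × 34 days = 170 h
Power = 518.5 kWh ÷ 170 h = 3.05 kW = 3050 W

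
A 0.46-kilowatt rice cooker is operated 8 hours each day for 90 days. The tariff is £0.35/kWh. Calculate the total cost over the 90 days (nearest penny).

£115.92

Runtime = 8 h/day × 90 days = 720 h
Energy = 0.46 kW × 720 h = 331.2 kWh
Cost = 331.2 kWh × £0.35/kWh = £115.92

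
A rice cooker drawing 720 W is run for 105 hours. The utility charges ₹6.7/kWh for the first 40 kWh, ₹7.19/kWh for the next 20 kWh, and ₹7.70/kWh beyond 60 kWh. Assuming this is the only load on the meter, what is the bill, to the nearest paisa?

₹531.92

Energy = 0.72 kW × 105 h = 75.6 kWh
Tier 1 (0–40 kWh): 40 × ₹6.7 = ₹268
Tier 2 (40–60 kWh): 20 × ₹7.19 = ₹143.8
Above 60 kWh: 15.6 × ₹7.70 = ₹120.12
Bill = ₹531.92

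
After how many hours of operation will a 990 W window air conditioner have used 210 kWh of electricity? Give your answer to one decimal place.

Hours = 210 kWh ÷ 0.99 kW = 212.1 h

212.1 h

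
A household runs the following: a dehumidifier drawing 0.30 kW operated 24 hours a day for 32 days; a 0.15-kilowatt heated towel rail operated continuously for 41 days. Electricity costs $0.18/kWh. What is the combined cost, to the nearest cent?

$68.04

dehumidifier: Runtime = 24 h × 32 = 768 h
dehumidifier: 0.3 kW × 768 h = 230.4 kWh
heated towel rail: Runtime = 24 h × 41 = 984 h
heated towel rail: 0.15 kW × 984 h = 147.6 kWh
Total energy = 378 kWh
Cost = 378 × $0.18 = $68.04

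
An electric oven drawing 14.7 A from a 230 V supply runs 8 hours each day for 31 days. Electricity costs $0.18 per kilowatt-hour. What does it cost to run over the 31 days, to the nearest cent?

Power = 14.7 A × 230 V = 3381 W = 3.381 kW
Runtime = 8 h/day × 31 days = 248 h
Energy = 3.381 kW × 248 h = 838.488 kWh
Cost = 838.488 kWh × $0.18/kWh = $150.93

$150.93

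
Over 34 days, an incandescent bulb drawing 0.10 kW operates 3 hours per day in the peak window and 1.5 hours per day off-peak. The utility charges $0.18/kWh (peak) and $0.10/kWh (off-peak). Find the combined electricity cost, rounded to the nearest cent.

$2.35

Peak energy = 0.1 kW × 3 h × 34 = 10.2 kWh
Off-peak energy = 0.1 kW × 1.5 h × 34 = 5.1 kWh
Cost = 10.2 × $0.18 + 5.1 × $0.10 = $1.836 + $0.51 = $2.35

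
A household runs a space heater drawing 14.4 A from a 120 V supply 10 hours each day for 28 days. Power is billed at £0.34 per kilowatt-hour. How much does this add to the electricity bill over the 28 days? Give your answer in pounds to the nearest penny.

Power = 14.4 A × 120 V = 1728 W = 1.728 kW
Runtime = 10 h/day × 28 days = 280 h
Energy = 1.728 kW × 280 h = 483.84 kWh
Cost = 483.84 kWh × £0.34/kWh = £164.51

£164.51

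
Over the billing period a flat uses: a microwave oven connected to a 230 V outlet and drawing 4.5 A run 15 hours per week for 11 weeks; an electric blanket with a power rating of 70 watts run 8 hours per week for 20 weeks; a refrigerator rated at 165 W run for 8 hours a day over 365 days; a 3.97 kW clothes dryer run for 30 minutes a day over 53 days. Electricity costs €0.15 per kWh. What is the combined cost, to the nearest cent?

microwave oven: Power = 4.5 A × 230 V = 1035 W = 1.035 kW
microwave oven: Runtime = 15 h/week × 11 weeks = 165 h
microwave oven: 1.035 kW × 165 h = 170.775 kWh
electric blanket: Runtime = 8 h/week × 20 weeks = 160 h
electric blanket: 0.07 kW × 160 h = 11.2 kWh
refrigerator: Runtime = 8 h/day × 365 days = 2920 h
refrigerator: 0.165 kW × 2920 h = 481.8 kWh
clothes dryer: Runtime = 30 min × 53 = 1590 min = 26.5 h
clothes dryer: 3.97 kW × 26.5 h = 105.205 kWh
Total energy = 768.98 kWh
Cost = 768.98 × €0.15 = €115.35

€115.35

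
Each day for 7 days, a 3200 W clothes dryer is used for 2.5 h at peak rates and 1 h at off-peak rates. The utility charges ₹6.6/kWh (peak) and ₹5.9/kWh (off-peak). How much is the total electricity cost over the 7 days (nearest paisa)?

₹501.76

Peak energy = 3.2 kW × 2.5 h × 7 = 56 kWh
Off-peak energy = 3.2 kW × 1 h × 7 = 22.4 kWh
Cost = 56 × ₹6.6 + 22.4 × ₹5.9 = ₹369.6 + ₹132.16 = ₹501.76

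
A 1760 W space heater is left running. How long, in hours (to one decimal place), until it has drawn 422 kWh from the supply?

239.8 h

Hours = 422 kWh ÷ 1.76 kW = 239.8 h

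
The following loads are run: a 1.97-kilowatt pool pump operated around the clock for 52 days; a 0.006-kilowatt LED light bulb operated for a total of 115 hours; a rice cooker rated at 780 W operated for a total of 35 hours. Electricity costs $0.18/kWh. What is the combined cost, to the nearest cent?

$447.58

pool pump: Runtime = 24 h × 52 = 1248 h
pool pump: 1.97 kW × 1248 h = 2458.56 kWh
LED light bulb: 0.006 kW × 115 h = 0.69 kWh
rice cooker: 0.78 kW × 35 h = 27.3 kWh
Total energy = 2486.55 kWh
Cost = 2486.55 × $0.18 = $447.58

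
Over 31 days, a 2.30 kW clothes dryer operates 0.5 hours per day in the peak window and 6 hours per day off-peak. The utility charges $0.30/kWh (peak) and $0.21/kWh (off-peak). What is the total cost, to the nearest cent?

$100.53

Peak energy = 2.3 kW × 0.5 h × 31 = 35.65 kWh
Off-peak energy = 2.3 kW × 6 h × 31 = 427.8 kWh
Cost = 35.65 × $0.30 + 427.8 × $0.21 = $10.695 + $89.838 = $100.53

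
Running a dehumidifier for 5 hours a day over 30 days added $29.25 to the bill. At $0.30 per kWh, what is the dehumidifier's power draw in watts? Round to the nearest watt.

650 W

Energy = $29.25 ÷ $0.30/kWh = 97.5 kWh
Runtime = 5 h/day × 30 days = 150 h
Power = 97.5 kWh ÷ 150 h = 0.65 kW = 650 W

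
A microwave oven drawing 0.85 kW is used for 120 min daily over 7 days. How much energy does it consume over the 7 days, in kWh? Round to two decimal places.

11.90 kWh

Runtime = 120 min × 7 = 840 min = 14 h
Energy = 0.85 kW × 14 h = 11.9 kWh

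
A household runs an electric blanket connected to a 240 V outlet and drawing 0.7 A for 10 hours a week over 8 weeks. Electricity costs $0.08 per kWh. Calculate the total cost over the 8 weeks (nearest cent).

$1.08

Power = 0.7 A × 240 V = 168 W = 0.168 kW
Runtime = 10 h/week × 8 weeks = 80 h
Energy = 0.168 kW × 80 h = 13.44 kWh
Cost = 13.44 kWh × $0.08/kWh = $1.08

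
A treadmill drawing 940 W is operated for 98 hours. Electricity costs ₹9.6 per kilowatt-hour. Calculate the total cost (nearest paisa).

Energy = 0.94 kW × 98 h = 92.12 kWh
Cost = 92.12 kWh × ₹9.6/kWh = ₹884.35

₹884.35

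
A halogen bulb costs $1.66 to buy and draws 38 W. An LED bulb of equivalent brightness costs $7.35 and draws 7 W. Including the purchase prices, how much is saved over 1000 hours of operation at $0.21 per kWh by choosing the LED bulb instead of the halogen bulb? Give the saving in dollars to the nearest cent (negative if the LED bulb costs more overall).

halogen bulb: $1.66 + (38/1000) kW × 1000 h × $0.21 = $1.66 + $7.98 = $9.64
LED bulb: $7.35 + (7/1000) kW × 1000 h × $0.21 = $7.35 + $1.47 = $8.82
Saving = $9.64 − $8.82 = $0.82

$0.82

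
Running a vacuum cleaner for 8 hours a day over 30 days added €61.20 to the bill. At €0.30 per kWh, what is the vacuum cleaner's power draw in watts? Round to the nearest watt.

850 W

Energy = €61.20 ÷ €0.30/kWh = 204 kWh
Runtime = 8 h/day × 30 days = 240 h
Power = 204 kWh ÷ 240 h = 0.85 kW = 850 W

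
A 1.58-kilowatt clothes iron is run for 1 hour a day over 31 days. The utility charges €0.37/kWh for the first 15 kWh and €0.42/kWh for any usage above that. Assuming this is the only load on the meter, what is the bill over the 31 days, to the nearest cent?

Runtime = 1 h/day × 31 days = 31 h
Energy = 1.58 kW × 31 h = 48.98 kWh
Tier 1 (0–15 kWh): 15 × €0.37 = €5.55
Above 15 kWh: 33.98 × €0.42 = €14.2716
Bill = €19.82

€19.82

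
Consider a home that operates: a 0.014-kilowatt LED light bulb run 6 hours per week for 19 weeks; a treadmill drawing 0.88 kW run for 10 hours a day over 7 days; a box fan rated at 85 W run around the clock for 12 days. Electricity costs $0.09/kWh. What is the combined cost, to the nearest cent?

LED light bulb: Runtime = 6 h/week × 19 weeks = 114 h
LED light bulb: 0.014 kW × 114 h = 1.596 kWh
treadmill: Runtime = 10 h/day × 7 days = 70 h
treadmill: 0.88 kW × 70 h = 61.6 kWh
box fan: Runtime = 24 h × 12 = 288 h
box fan: 0.085 kW × 288 h = 24.48 kWh
Total energy = 87.676 kWh
Cost = 87.676 × $0.09 = $7.89

$7.89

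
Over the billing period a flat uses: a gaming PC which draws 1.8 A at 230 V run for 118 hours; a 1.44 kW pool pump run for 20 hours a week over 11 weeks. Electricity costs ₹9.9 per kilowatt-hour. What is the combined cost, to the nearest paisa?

₹3619.95

gaming PC: Power = 1.8 A × 230 V = 414 W = 0.414 kW
gaming PC: 0.414 kW × 118 h = 48.852 kWh
pool pump: Runtime = 20 h/week × 11 weeks = 220 h
pool pump: 1.44 kW × 220 h = 316.8 kWh
Total energy = 365.652 kWh
Cost = 365.652 × ₹9.9 = ₹3619.95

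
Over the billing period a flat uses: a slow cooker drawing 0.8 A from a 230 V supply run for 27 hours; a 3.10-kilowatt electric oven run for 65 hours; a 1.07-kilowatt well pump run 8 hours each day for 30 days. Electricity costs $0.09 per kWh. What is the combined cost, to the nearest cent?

$41.69

slow cooker: Power = 0.8 A × 230 V = 184 W = 0.184 kW
slow cooker: 0.184 kW × 27 h = 4.968 kWh
electric oven: 3.1 kW × 65 h = 201.5 kWh
well pump: Runtime = 8 h/day × 30 days = 240 h
well pump: 1.07 kW × 240 h = 256.8 kWh
Total energy = 463.268 kWh
Cost = 463.268 × $0.09 = $41.69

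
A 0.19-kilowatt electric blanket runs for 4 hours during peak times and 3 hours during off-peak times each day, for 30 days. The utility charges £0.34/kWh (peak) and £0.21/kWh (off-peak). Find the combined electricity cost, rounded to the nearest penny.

Peak energy = 0.19 kW × 4 h × 30 = 22.8 kWh
Off-peak energy = 0.19 kW × 3 h × 30 = 17.1 kWh
Cost = 22.8 × £0.34 + 17.1 × £0.21 = £7.752 + £3.591 = £11.34

£11.34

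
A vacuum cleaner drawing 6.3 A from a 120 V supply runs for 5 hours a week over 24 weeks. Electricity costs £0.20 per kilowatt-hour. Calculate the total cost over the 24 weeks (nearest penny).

£18.14

Power = 6.3 A × 120 V = 756 W = 0.756 kW
Runtime = 5 h/week × 24 weeks = 120 h
Energy = 0.756 kW × 120 h = 90.72 kWh
Cost = 90.72 kWh × £0.20/kWh = £18.14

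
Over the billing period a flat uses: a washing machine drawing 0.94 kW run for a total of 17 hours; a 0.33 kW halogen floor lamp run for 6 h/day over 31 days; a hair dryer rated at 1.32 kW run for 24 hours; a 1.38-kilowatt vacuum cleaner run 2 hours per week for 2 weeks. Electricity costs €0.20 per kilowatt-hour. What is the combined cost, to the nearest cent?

washing machine: 0.94 kW × 17 h = 15.98 kWh
halogen floor lamp: Runtime = 6 h/day × 31 days = 186 h
halogen floor lamp: 0.33 kW × 186 h = 61.38 kWh
hair dryer: 1.32 kW × 24 h = 31.68 kWh
vacuum cleaner: Runtime = 2 h/week × 2 weeks = 4 h
vacuum cleaner: 1.38 kW × 4 h = 5.52 kWh
Total energy = 114.56 kWh
Cost = 114.56 × €0.20 = €22.91

€22.91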